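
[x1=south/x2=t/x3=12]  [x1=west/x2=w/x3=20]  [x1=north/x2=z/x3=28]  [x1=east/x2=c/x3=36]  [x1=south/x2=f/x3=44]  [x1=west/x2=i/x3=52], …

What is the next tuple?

X1: repeats south → west → north → east; south, west, north, east, south, west → north.
X2: t, w, z, c, f, i → l (letters move forward 3 places in the alphabet, wrapping Z→A).
For the x3, +8 each step: 12, 20, 28, 36, 44, 52 → 60.
So the next tuple is [x1=north/x2=l/x3=60].

[x1=north/x2=l/x3=60]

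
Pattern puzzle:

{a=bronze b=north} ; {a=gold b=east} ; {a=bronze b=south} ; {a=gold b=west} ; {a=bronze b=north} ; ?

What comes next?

A — alternates bronze ↔ gold: bronze, gold, bronze, gold, bronze → gold.
B: north, east, south, west, north → east (repeats north → east → south → west).
So the next element is {a=gold b=east}.

{a=gold b=east}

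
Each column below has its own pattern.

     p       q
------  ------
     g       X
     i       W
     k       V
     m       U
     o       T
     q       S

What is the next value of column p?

s

For the column p, letters move forward 2 places in the alphabet: g, i, k, m, o, q → s.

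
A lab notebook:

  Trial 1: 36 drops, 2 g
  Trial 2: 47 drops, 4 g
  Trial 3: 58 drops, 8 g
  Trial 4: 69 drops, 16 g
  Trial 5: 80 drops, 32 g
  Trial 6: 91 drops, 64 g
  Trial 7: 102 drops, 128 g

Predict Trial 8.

113 drops, 256 g

Drops: +11 each step, so 36, 47, 58, 69, 80, 91, 102 → 113.
G: 2, 4, 8, 16, 32, 64, 128 → 256 (×2 each step).
So the next record is 113 drops, 256 g.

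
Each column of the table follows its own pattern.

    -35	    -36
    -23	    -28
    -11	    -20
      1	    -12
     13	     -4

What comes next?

25  4

First component goes -35, -23, -11, 1, 13 → 25 (+12 each step).
Second component — +8 each step: -36, -28, -20, -12, -4 → 4.
Putting it together: 25  4.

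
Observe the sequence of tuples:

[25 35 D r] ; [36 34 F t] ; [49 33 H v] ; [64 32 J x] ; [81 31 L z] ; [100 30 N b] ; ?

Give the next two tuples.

First entry — perfect squares: 5², 6², 7², …: 25, 36, 49, 64, 81, 100 → 121 → 144.
Second entry: 35, 34, 33, 32, 31, 30 → 29 → 28 (−1 each step).
First letter: D, F, H, J, L, N → P → R (letters move forward 2 places in the alphabet).
Second letter goes r, t, v, x, z, b → d → f (letters move forward 2 places in the alphabet, wrapping Z→A).
So the next two tuples are [121 29 P d] and [144 28 R f].

[121 29 P d], [144 28 R f]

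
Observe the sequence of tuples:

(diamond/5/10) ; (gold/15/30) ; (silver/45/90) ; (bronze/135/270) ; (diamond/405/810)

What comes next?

Rank — repeats diamond → gold → silver → bronze: diamond, gold, silver, bronze, diamond → gold.
Second component: ×3 each step, so 5, 15, 45, 135, 405 → 1215.
Third component — always 2 × the second component: 10, 30, 90, 270, 810 → 2430.
Combining the parts gives (gold/1215/2430).

(gold/1215/2430)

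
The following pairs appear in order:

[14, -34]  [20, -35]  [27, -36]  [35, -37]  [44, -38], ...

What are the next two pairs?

First entry: differences are 6, 7, 8, … (increasing by 1 each time); 14, 20, 27, 35, 44 → 54 → 65.
Second entry: -34, -35, -36, -37, -38 → -39 → -40 (−1 each step).
So the next two pairs are [54, -39] and [65, -40].

[54, -39], [65, -40]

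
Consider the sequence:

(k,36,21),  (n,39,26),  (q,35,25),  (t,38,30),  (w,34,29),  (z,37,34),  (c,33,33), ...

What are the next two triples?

(f,36,38), (i,32,37)

Letter: letters move forward 3 places in the alphabet, wrapping Z→A, so k, n, q, t, w, z, c → f → i.
Second coordinate: 36, 39, 35, 38, 34, 37, 33 → 36 → 32 (alternating steps +3, −4, +3, −4, …).
Third coordinate goes 21, 26, 25, 30, 29, 34, 33 → 38 → 37 (alternating steps +5, −1, +5, −1, …).
Putting the parts together: (f,36,38) and then (i,32,37).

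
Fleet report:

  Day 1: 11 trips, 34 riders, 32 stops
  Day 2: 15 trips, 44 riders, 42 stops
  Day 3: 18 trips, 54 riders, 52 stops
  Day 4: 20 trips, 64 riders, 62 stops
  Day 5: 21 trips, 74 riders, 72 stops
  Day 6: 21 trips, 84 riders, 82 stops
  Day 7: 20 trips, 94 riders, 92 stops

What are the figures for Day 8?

Trips: 11, 15, 18, 20, 21, 21, 20 → 18 (differences are 4, 3, 2, … (decreasing by 1 each time)).
Riders: 34, 44, 54, 64, 74, 84, 94 → 104 (+10 each step).
Stops: always 2 less than the riders; 32, 42, 52, 62, 72, 82, 92 → 102.
So the next line is 18 trips, 104 riders, 102 stops.

18 trips, 104 riders, 102 stops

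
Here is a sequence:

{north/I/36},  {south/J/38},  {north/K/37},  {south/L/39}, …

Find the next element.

{north/M/38}

Direction: north, south, north, south → north (alternates north ↔ south).
Letter goes I, J, K, L → M (letters move forward 1 place in the alphabet).
For the third component, alternating steps +2, −1, +2, −1, …: 36, 38, 37, 39 → 38.
So the next element is {north/M/38}.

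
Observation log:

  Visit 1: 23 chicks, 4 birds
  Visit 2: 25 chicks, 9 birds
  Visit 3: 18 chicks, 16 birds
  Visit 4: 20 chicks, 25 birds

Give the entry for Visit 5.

13 chicks, 36 birds

Chicks goes 23, 25, 18, 20 → 13 (alternating steps +2, −7, +2, −7, …).
Birds: 4, 9, 16, 25 → 36 (perfect squares: 2², 3², 4², …).
Putting it together: 13 chicks, 36 birds.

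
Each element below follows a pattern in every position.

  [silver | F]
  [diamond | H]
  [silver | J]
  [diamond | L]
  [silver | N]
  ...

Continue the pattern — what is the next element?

[diamond | P]

Rank — alternates silver ↔ diamond: silver, diamond, silver, diamond, silver → diamond.
Letter — letters move forward 2 places in the alphabet: F, H, J, L, N → P.
Putting it together: [diamond | P].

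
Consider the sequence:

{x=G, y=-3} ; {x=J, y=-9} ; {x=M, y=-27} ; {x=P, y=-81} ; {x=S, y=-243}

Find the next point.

{x=V, y=-729}

X: G, J, M, P, S → V (letters move forward 3 places in the alphabet).
Y: -3, -9, -27, -81, -243 → -729 (×3 each step).
Putting it together: {x=V, y=-729}.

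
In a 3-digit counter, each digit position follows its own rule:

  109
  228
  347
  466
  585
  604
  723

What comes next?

842

First digit: 1, 2, 3, 4, 5, 6, 7 → 8 (+1 each step, mod 10).
Second digit: +2 each step, mod 10, so 0, 2, 4, 6, 8, 0, 2 → 4.
Third digit goes 9, 8, 7, 6, 5, 4, 3 → 2 (−1 each step, mod 10).
Combining the parts gives 842.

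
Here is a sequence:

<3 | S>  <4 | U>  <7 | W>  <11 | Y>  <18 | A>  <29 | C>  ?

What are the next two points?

<47 | E>, <76 | G>

First part: each term is the sum of the two before it; 3, 4, 7, 11, 18, 29 → 47 → 76.
Letter — letters move forward 2 places in the alphabet, wrapping Z→A: S, U, W, Y, A, C → E → G.
So the next two points are <47 | E> and <76 | G>.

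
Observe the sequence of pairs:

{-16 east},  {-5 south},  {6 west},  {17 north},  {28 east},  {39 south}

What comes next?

First part: +11 each step; -16, -5, 6, 17, 28, 39 → 50.
For the direction, repeats east → south → west → north: east, south, west, north, east, south → west.
So the next pair is {50 west}.

{50 west}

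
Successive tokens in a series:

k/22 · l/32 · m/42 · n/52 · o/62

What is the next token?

Letter: letters move forward 1 place in the alphabet, so k, l, m, n, o → p.
Second component: +10 each step; 22, 32, 42, 52, 62 → 72.
So the next token is p/72.

p/72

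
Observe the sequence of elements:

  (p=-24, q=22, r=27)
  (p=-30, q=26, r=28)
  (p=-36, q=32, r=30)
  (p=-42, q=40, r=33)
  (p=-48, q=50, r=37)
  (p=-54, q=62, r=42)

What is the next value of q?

Q: 22, 26, 32, 40, 50, 62 → 76 (differences are 4, 6, 8, … (increasing by 2 each time)).

76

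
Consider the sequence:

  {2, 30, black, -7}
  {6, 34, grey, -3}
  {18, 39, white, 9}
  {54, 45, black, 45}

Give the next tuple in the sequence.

For the first coordinate, ×3 each step: 2, 6, 18, 54 → 162.
Second coordinate: differences are 4, 5, 6, … (increasing by 1 each time), so 30, 34, 39, 45 → 52.
Shade: repeats black → grey → white; black, grey, white, black → grey.
Fourth coordinate — always 9 less than the first coordinate: -7, -3, 9, 45 → 153.
Combining the parts gives {162, 52, grey, 153}.

{162, 52, grey, 153}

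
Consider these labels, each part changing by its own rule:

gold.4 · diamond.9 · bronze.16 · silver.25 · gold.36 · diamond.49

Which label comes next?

For the rank, repeats gold → diamond → bronze → silver: gold, diamond, bronze, silver, gold, diamond → bronze.
Second component: perfect squares: 2², 3², 4², …, so 4, 9, 16, 25, 36, 49 → 64.
Combining the parts gives bronze.64.

bronze.64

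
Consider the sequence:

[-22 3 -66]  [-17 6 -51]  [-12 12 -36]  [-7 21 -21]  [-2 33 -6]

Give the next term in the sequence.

[3 48 9]

First component: +5 each step, so -22, -17, -12, -7, -2 → 3.
Second component — differences are 3, 6, 9, … (increasing by 3 each time): 3, 6, 12, 21, 33 → 48.
Third component goes -66, -51, -36, -21, -6 → 9 (always 3 × the first component).
So the next term is [3 48 9].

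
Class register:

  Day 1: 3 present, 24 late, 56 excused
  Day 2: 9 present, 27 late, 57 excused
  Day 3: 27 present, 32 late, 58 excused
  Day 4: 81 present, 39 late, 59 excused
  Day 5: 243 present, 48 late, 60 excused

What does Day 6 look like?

Present: ×3 each step; 3, 9, 27, 81, 243 → 729.
Late goes 24, 27, 32, 39, 48 → 59 (differences are 3, 5, 7, … (increasing by 2 each time)).
Excused — +1 each step: 56, 57, 58, 59, 60 → 61.
Putting it together: 729 present, 59 late, 61 excused.

729 present, 59 late, 61 excused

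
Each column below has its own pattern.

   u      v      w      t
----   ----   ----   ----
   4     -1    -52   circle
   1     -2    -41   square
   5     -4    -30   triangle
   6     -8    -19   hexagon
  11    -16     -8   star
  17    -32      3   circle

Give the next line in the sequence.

28  -64  14  square

Column u goes 4, 1, 5, 6, 11, 17 → 28 (each term is the sum of the two before it).
Column v — ×2 each step: -1, -2, -4, -8, -16, -32 → -64.
Column w: +11 each step, so -52, -41, -30, -19, -8, 3 → 14.
Column t: repeats circle → square → triangle → hexagon → star, so circle, square, triangle, hexagon, star, circle → square.
So the next line is 28  -64  14  square.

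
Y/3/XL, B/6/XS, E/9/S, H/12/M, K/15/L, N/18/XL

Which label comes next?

Q/21/XS

Letter — letters move forward 3 places in the alphabet, wrapping Z→A: Y, B, E, H, K, N → Q.
Second component — +3 each step: 3, 6, 9, 12, 15, 18 → 21.
For the size, repeats XL → XS → S → M → L: XL, XS, S, M, L, XL → XS.
Combining the parts gives Q/21/XS.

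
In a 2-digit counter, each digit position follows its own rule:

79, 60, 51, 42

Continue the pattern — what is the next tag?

First digit goes 7, 6, 5, 4 → 3 (−1 each step, mod 10).
Second digit: +1 each step, mod 10, so 9, 0, 1, 2 → 3.
So the next tag is 33.

33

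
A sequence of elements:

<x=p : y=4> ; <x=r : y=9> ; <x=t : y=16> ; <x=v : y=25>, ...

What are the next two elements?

<x=x : y=36>, <x=z : y=49>

X: letters move forward 2 places in the alphabet; p, r, t, v → x → z.
Y — perfect squares: 2², 3², 4², …: 4, 9, 16, 25 → 36 → 49.
Putting the parts together: <x=x : y=36> and then <x=z : y=49>.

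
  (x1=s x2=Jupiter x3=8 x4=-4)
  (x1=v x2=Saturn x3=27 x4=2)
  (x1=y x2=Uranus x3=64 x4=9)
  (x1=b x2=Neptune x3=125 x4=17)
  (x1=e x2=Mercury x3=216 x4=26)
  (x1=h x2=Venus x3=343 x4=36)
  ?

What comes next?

(x1=k x2=Earth x3=512 x4=47)

X1 goes s, v, y, b, e, h → k (letters move forward 3 places in the alphabet, wrapping Z→A).
X2 goes Jupiter, Saturn, Uranus, Neptune, Mercury, Venus → Earth (runs through the planets Mercury→Neptune).
X3: 8, 27, 64, 125, 216, 343 → 512 (perfect cubes: 2³, 3³, 4³, …).
X4: differences are 6, 7, 8, … (increasing by 1 each time); -4, 2, 9, 17, 26, 36 → 47.
Putting it together: (x1=k x2=Earth x3=512 x4=47).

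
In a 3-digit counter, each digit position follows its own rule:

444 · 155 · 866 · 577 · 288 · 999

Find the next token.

First digit — −3 each step, mod 10: 4, 1, 8, 5, 2, 9 → 6.
For the second digit, +1 each step, mod 10: 4, 5, 6, 7, 8, 9 → 0.
Third digit goes 4, 5, 6, 7, 8, 9 → 0 (+1 each step, mod 10).
So the next token is 600.

600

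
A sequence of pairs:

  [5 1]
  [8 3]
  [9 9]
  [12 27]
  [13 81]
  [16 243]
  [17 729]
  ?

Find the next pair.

First entry: alternating steps +3, +1, +3, +1, …; 5, 8, 9, 12, 13, 16, 17 → 20.
Second entry: ×3 each step; 1, 3, 9, 27, 81, 243, 729 → 2187.
Putting it together: [20 2187].

[20 2187]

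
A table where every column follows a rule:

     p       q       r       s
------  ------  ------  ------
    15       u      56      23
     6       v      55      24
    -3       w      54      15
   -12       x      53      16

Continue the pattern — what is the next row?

-21  y  52  7

Column p: 15, 6, -3, -12 → -21 (−9 each step).
Column q: u, v, w, x → y (letters move forward 1 place in the alphabet).
Column r — −1 each step: 56, 55, 54, 53 → 52.
Column s goes 23, 24, 15, 16 → 7 (alternating steps +1, −9, +1, −9, …).
Combining the parts gives -21  y  52  7.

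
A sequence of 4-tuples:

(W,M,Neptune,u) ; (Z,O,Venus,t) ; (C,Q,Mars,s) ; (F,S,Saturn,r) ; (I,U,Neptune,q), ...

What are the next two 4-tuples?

For the first letter, letters move forward 3 places in the alphabet, wrapping Z→A: W, Z, C, F, I → L → O.
Second letter: letters move forward 2 places in the alphabet; M, O, Q, S, U → W → Y.
Planet: repeats Neptune → Venus → Mars → Saturn; Neptune, Venus, Mars, Saturn, Neptune → Venus → Mars.
For the third letter, letters move back 1 place in the alphabet: u, t, s, r, q → p → o.
So the next two 4-tuples are (L,W,Venus,p) and (O,Y,Mars,o).

(L,W,Venus,p), (O,Y,Mars,o)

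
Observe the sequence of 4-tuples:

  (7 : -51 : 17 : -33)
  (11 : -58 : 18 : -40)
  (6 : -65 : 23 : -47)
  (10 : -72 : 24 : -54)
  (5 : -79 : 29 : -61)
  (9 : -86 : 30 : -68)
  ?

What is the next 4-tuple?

(4 : -93 : 35 : -75)

First part — alternating steps +4, −5, +4, −5, …: 7, 11, 6, 10, 5, 9 → 4.
For the second part, −7 each step: -51, -58, -65, -72, -79, -86 → -93.
Third part: alternating steps +1, +5, +1, +5, …; 17, 18, 23, 24, 29, 30 → 35.
Fourth part: −7 each step; -33, -40, -47, -54, -61, -68 → -75.
Combining the parts gives (4 : -93 : 35 : -75).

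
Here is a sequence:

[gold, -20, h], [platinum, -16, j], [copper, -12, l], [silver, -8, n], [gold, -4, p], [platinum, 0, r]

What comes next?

[copper, 4, t]

Metal: repeats gold → platinum → copper → silver; gold, platinum, copper, silver, gold, platinum → copper.
Second value: -20, -16, -12, -8, -4, 0 → 4 (+4 each step).
Letter: h, j, l, n, p, r → t (letters move forward 2 places in the alphabet).
Combining the parts gives [copper, 4, t].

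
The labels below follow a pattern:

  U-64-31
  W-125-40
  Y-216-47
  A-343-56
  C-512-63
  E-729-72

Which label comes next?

Letter: letters move forward 2 places in the alphabet, wrapping Z→A, so U, W, Y, A, C, E → G.
Second component goes 64, 125, 216, 343, 512, 729 → 1000 (perfect cubes: 4³, 5³, 6³, …).
Third component: alternating steps +9, +7, +9, +7, …, so 31, 40, 47, 56, 63, 72 → 79.
Combining the parts gives G-1000-79.

G-1000-79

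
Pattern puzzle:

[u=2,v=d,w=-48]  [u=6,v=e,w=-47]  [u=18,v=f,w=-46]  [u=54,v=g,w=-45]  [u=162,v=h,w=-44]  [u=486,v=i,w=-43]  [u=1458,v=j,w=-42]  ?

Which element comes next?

[u=4374,v=k,w=-41]

U: ×3 each step, so 2, 6, 18, 54, 162, 486, 1458 → 4374.
V: letters move forward 1 place in the alphabet; d, e, f, g, h, i, j → k.
W: +1 each step; -48, -47, -46, -45, -44, -43, -42 → -41.
So the next element is [u=4374,v=k,w=-41].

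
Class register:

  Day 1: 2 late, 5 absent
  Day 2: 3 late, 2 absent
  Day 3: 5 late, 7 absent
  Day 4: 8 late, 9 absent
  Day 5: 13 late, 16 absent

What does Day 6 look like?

21 late, 25 absent

Late: 2, 3, 5, 8, 13 → 21 (each term is the sum of the two before it).
Absent: 5, 2, 7, 9, 16 → 25 (each term is the sum of the two before it).
So the next record is 21 late, 25 absent.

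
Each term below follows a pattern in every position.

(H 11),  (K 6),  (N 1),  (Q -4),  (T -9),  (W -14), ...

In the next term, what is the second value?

Letter: H, K, N, Q, T, W → Z (letters move forward 3 places in the alphabet).
Second value goes 11, 6, 1, -4, -9, -14 → -19 (−5 each step).

-19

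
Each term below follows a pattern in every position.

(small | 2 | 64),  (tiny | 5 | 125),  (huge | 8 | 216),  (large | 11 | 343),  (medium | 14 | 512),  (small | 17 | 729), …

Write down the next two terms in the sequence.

(tiny | 20 | 1000), (huge | 23 | 1331)

Size — repeats small → tiny → huge → large → medium: small, tiny, huge, large, medium, small → tiny → huge.
Second part: +3 each step, so 2, 5, 8, 11, 14, 17 → 20 → 23.
For the third part, perfect cubes: 4³, 5³, 6³, …: 64, 125, 216, 343, 512, 729 → 1000 → 1331.
Putting the parts together: (tiny | 20 | 1000) and then (huge | 23 | 1331).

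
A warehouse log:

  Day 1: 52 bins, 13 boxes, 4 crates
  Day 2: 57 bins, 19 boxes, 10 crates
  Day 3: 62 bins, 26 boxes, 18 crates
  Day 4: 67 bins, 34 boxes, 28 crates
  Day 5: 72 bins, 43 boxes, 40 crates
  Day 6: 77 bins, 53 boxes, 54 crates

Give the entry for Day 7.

Bins goes 52, 57, 62, 67, 72, 77 → 82 (+5 each step).
Boxes: 13, 19, 26, 34, 43, 53 → 64 (differences are 6, 7, 8, … (increasing by 1 each time)).
Crates goes 4, 10, 18, 28, 40, 54 → 70 (differences are 6, 8, 10, … (increasing by 2 each time)).
So the next record is 82 bins, 64 boxes, 70 crates.

82 bins, 64 boxes, 70 crates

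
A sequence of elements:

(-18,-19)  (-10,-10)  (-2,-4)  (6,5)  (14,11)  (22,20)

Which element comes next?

(30,26)

First part goes -18, -10, -2, 6, 14, 22 → 30 (+8 each step).
Second part goes -19, -10, -4, 5, 11, 20 → 26 (alternating steps +9, +6, +9, +6, …).
Putting it together: (30,26).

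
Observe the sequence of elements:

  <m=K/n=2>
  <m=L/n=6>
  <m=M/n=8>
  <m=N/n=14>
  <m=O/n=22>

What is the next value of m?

M — letters move forward 1 place in the alphabet: K, L, M, N, O → P.

P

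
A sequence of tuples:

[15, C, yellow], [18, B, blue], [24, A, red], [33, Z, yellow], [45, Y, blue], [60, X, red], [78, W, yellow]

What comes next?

First part: differences are 3, 6, 9, … (increasing by 3 each time), so 15, 18, 24, 33, 45, 60, 78 → 99.
Letter: letters move back 1 place in the alphabet, wrapping A→Z, so C, B, A, Z, Y, X, W → V.
Colour: repeats yellow → blue → red; yellow, blue, red, yellow, blue, red, yellow → blue.
Putting it together: [99, V, blue].

[99, V, blue]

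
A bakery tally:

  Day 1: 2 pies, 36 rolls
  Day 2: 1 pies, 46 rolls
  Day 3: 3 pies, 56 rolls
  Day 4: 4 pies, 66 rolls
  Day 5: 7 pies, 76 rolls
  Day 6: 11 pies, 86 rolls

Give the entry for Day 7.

Pies — each term is the sum of the two before it: 2, 1, 3, 4, 7, 11 → 18.
Rolls — +10 each step: 36, 46, 56, 66, 76, 86 → 96.
So the next row is 18 pies, 96 rolls.

18 pies, 96 rolls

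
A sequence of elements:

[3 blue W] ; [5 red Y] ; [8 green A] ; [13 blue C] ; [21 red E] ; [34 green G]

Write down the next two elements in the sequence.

First component goes 3, 5, 8, 13, 21, 34 → 55 → 89 (each term is the sum of the two before it).
Colour: repeats blue → red → green; blue, red, green, blue, red, green → blue → red.
Letter: letters move forward 2 places in the alphabet, wrapping Z→A, so W, Y, A, C, E, G → I → K.
Putting the parts together: [55 blue I] and then [89 red K].

[55 blue I], [89 red K]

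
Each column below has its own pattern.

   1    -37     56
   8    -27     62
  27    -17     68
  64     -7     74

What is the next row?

125  3  80

First component goes 1, 8, 27, 64 → 125 (perfect cubes: 1³, 2³, 3³, …).
For the second component, +10 each step: -37, -27, -17, -7 → 3.
Third component goes 56, 62, 68, 74 → 80 (+6 each step).
So the next row is 125  3  80.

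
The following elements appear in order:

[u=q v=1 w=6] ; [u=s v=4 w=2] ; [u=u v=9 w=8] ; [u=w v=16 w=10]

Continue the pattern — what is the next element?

U: letters move forward 2 places in the alphabet; q, s, u, w → y.
V: perfect squares: 1², 2², 3², …; 1, 4, 9, 16 → 25.
W: each term is the sum of the two before it, so 6, 2, 8, 10 → 18.
Combining the parts gives [u=y v=25 w=18].

[u=y v=25 w=18]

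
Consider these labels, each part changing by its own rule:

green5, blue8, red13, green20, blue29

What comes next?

red40

Colour — repeats green → blue → red: green, blue, red, green, blue → red.
For the second component, differences are 3, 5, 7, … (increasing by 2 each time): 5, 8, 13, 20, 29 → 40.
Combining the parts gives red40.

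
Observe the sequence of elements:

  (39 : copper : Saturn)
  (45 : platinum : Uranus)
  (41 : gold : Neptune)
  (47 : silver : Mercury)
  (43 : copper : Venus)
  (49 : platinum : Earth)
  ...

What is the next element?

For the first slot, alternating steps +6, −4, +6, −4, …: 39, 45, 41, 47, 43, 49 → 45.
For the metal, repeats copper → platinum → gold → silver: copper, platinum, gold, silver, copper, platinum → gold.
Planet: runs through the planets Mercury→Neptune, so Saturn, Uranus, Neptune, Mercury, Venus, Earth → Mars.
So the next element is (45 : gold : Mars).

(45 : gold : Mars)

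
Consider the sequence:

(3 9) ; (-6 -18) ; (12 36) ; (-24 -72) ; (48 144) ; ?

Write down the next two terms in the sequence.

First slot: ×(-2) each step; 3, -6, 12, -24, 48 → -96 → 192.
Second slot — always 3 × the first slot: 9, -18, 36, -72, 144 → -288 → 576.
So the next two terms are (-96 -288) and (192 576).

(-96 -288), (192 576)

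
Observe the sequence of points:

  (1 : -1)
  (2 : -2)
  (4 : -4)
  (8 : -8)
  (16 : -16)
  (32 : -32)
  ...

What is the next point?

(64 : -64)

First slot: ×2 each step, so 1, 2, 4, 8, 16, 32 → 64.
For the second slot, always the negative of the first slot: -1, -2, -4, -8, -16, -32 → -64.
Putting it together: (64 : -64).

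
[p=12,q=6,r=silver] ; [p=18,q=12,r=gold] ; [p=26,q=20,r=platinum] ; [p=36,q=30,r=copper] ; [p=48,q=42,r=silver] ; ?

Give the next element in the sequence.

For the p, differences are 6, 8, 10, … (increasing by 2 each time): 12, 18, 26, 36, 48 → 62.
Q: 6, 12, 20, 30, 42 → 56 (always 6 less than the p).
R goes silver, gold, platinum, copper, silver → gold (repeats silver → gold → platinum → copper).
So the next element is [p=62,q=56,r=gold].

[p=62,q=56,r=gold]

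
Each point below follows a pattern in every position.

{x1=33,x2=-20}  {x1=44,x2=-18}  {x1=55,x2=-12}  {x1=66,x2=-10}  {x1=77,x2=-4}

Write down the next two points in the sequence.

{x1=88,x2=-2}, {x1=99,x2=4}

X1: 33, 44, 55, 66, 77 → 88 → 99 (+11 each step).
For the x2, alternating steps +2, +6, +2, +6, …: -20, -18, -12, -10, -4 → -2 → 4.
So the next two points are {x1=88,x2=-2} and {x1=99,x2=4}.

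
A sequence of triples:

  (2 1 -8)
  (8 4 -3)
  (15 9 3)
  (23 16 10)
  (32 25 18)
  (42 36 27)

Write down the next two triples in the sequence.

(53 49 37), (65 64 48)

For the first coordinate, differences are 6, 7, 8, … (increasing by 1 each time): 2, 8, 15, 23, 32, 42 → 53 → 65.
Second coordinate — perfect squares: 1², 2², 3², …: 1, 4, 9, 16, 25, 36 → 49 → 64.
Third coordinate: -8, -3, 3, 10, 18, 27 → 37 → 48 (differences are 5, 6, 7, … (increasing by 1 each time)).
Putting the parts together: (53 49 37) and then (65 64 48).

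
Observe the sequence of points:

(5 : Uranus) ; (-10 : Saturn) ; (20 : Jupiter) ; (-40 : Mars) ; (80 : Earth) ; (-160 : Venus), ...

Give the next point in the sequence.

(320 : Mercury)

First value: ×(-2) each step; 5, -10, 20, -40, 80, -160 → 320.
Planet: runs backward through the planets Mercury→Neptune, so Uranus, Saturn, Jupiter, Mars, Earth, Venus → Mercury.
Combining the parts gives (320 : Mercury).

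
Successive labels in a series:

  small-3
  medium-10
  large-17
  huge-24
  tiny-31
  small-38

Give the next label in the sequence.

For the size, repeats small → medium → large → huge → tiny: small, medium, large, huge, tiny, small → medium.
Second component: +7 each step, so 3, 10, 17, 24, 31, 38 → 45.
So the next label is medium-45.

medium-45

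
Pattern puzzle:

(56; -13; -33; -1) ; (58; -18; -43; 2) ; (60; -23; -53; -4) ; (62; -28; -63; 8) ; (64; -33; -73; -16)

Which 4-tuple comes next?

(66; -38; -83; 32)

First slot: +2 each step, so 56, 58, 60, 62, 64 → 66.
Second slot — −5 each step: -13, -18, -23, -28, -33 → -38.
Third slot: −10 each step; -33, -43, -53, -63, -73 → -83.
Fourth slot goes -1, 2, -4, 8, -16 → 32 (×(-2) each step).
Putting it together: (66; -38; -83; 32).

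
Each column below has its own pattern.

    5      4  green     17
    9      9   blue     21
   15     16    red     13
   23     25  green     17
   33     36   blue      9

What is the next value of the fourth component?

First component goes 5, 9, 15, 23, 33 → 45 (differences are 4, 6, 8, … (increasing by 2 each time)).
For the second component, perfect squares: 2², 3², 4², …: 4, 9, 16, 25, 36 → 49.
For the colour, repeats green → blue → red: green, blue, red, green, blue → red.
For the fourth component, alternating steps +4, −8, +4, −8, …: 17, 21, 13, 17, 9 → 13.

13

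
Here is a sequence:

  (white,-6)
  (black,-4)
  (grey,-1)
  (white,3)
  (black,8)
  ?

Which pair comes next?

Shade: repeats white → black → grey, so white, black, grey, white, black → grey.
Second coordinate — differences are 2, 3, 4, … (increasing by 1 each time): -6, -4, -1, 3, 8 → 14.
Putting it together: (grey,14).

(grey,14)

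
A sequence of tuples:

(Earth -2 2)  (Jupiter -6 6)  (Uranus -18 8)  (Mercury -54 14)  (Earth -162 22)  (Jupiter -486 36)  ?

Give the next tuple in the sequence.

(Uranus -1458 58)

Planet: repeats Earth → Jupiter → Uranus → Mercury, so Earth, Jupiter, Uranus, Mercury, Earth, Jupiter → Uranus.
Second slot: ×3 each step, so -2, -6, -18, -54, -162, -486 → -1458.
For the third slot, each term is the sum of the two before it: 2, 6, 8, 14, 22, 36 → 58.
Putting it together: (Uranus -1458 58).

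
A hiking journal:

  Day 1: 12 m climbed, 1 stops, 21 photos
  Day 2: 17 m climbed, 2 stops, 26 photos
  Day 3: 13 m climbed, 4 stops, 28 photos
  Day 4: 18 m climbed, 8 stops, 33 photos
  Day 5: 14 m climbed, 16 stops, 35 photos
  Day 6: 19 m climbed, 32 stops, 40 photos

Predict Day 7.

15 m climbed, 64 stops, 42 photos

M climbed: alternating steps +5, −4, +5, −4, …; 12, 17, 13, 18, 14, 19 → 15.
Stops: ×2 each step, so 1, 2, 4, 8, 16, 32 → 64.
For the photos, alternating steps +5, +2, +5, +2, …: 21, 26, 28, 33, 35, 40 → 42.
Combining the parts gives 15 m climbed, 64 stops, 42 photos.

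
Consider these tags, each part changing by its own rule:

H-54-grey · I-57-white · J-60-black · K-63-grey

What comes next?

L-66-white

For the letter, letters move forward 1 place in the alphabet: H, I, J, K → L.
Second component goes 54, 57, 60, 63 → 66 (+3 each step).
Shade: repeats grey → white → black; grey, white, black, grey → white.
Combining the parts gives L-66-white.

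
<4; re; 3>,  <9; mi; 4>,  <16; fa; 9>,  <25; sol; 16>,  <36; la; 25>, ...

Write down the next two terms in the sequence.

First coordinate: perfect squares: 2², 3², 4², …; 4, 9, 16, 25, 36 → 49 → 64.
For the note, runs through the solfège scale do→ti: re, mi, fa, sol, la → ti → do.
Third coordinate: 3, 4, 9, 16, 25 → 36 → 49 (always the previous value of the first coordinate).
So the next two terms are <49; ti; 36> and <64; do; 49>.

<49; ti; 36>, <64; do; 49>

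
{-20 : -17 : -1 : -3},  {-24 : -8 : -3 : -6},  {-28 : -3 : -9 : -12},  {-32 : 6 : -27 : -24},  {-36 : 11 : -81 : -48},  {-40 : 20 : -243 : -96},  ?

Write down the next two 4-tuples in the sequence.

{-44 : 25 : -729 : -192}, {-48 : 34 : -2187 : -384}

First coordinate goes -20, -24, -28, -32, -36, -40 → -44 → -48 (−4 each step).
Second coordinate — alternating steps +9, +5, +9, +5, …: -17, -8, -3, 6, 11, 20 → 25 → 34.
Third coordinate: ×3 each step, so -1, -3, -9, -27, -81, -243 → -729 → -2187.
Fourth coordinate: -3, -6, -12, -24, -48, -96 → -192 → -384 (×2 each step).
Putting the parts together: {-44 : 25 : -729 : -192} and then {-48 : 34 : -2187 : -384}.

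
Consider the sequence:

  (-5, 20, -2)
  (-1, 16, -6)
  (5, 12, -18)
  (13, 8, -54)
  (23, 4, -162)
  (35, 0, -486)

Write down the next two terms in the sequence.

First value — differences are 4, 6, 8, … (increasing by 2 each time): -5, -1, 5, 13, 23, 35 → 49 → 65.
Second value: −4 each step, so 20, 16, 12, 8, 4, 0 → -4 → -8.
Third value: ×3 each step, so -2, -6, -18, -54, -162, -486 → -1458 → -4374.
So the next two terms are (49, -4, -1458) and (65, -8, -4374).

(49, -4, -1458), (65, -8, -4374)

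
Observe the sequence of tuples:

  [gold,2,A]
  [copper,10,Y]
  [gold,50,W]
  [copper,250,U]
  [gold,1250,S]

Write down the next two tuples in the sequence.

[copper,6250,Q], [gold,31250,O]

Metal — alternates gold ↔ copper: gold, copper, gold, copper, gold → copper → gold.
For the second part, ×5 each step: 2, 10, 50, 250, 1250 → 6250 → 31250.
Letter: letters move back 2 places in the alphabet, wrapping A→Z, so A, Y, W, U, S → Q → O.
So the next two tuples are [copper,6250,Q] and [gold,31250,O].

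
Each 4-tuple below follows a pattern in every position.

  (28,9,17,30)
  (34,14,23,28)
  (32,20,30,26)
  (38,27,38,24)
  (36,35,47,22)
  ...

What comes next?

First coordinate: alternating steps +6, −2, +6, −2, …; 28, 34, 32, 38, 36 → 42.
Second coordinate — differences are 5, 6, 7, … (increasing by 1 each time): 9, 14, 20, 27, 35 → 44.
Third coordinate goes 17, 23, 30, 38, 47 → 57 (differences are 6, 7, 8, … (increasing by 1 each time)).
For the fourth coordinate, −2 each step: 30, 28, 26, 24, 22 → 20.
So the next 4-tuple is (42,44,57,20).

(42,44,57,20)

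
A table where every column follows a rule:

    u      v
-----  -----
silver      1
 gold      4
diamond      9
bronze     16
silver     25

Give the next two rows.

gold  36; diamond  49

Column u — repeats silver → gold → diamond → bronze: silver, gold, diamond, bronze, silver → gold → diamond.
Column v: differences are 3, 5, 7, … (increasing by 2 each time); 1, 4, 9, 16, 25 → 36 → 49.
So the next two rows are gold  36 and diamond  49.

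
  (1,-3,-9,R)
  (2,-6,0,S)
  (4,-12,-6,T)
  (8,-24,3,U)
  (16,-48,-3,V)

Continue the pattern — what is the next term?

First entry: ×2 each step; 1, 2, 4, 8, 16 → 32.
Second entry goes -3, -6, -12, -24, -48 → -96 (×2 each step).
For the third entry, alternating steps +9, −6, +9, −6, …: -9, 0, -6, 3, -3 → 6.
Letter: letters move forward 1 place in the alphabet, so R, S, T, U, V → W.
Combining the parts gives (32,-96,6,W).

(32,-96,6,W)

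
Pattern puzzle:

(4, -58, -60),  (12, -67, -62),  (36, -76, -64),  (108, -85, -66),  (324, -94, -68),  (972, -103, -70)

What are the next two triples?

First coordinate: ×3 each step, so 4, 12, 36, 108, 324, 972 → 2916 → 8748.
Second coordinate — −9 each step: -58, -67, -76, -85, -94, -103 → -112 → -121.
Third coordinate goes -60, -62, -64, -66, -68, -70 → -72 → -74 (−2 each step).
Putting the parts together: (2916, -112, -72) and then (8748, -121, -74).

(2916, -112, -72), (8748, -121, -74)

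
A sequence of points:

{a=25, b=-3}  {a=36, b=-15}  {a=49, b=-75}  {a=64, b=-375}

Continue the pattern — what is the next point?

{a=81, b=-1875}

A: perfect squares: 5², 6², 7², …, so 25, 36, 49, 64 → 81.
B — ×5 each step: -3, -15, -75, -375 → -1875.
Putting it together: {a=81, b=-1875}.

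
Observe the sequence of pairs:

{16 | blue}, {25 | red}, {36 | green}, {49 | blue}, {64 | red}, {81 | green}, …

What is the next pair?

First entry — perfect squares: 4², 5², 6², …: 16, 25, 36, 49, 64, 81 → 100.
For the colour, repeats blue → red → green: blue, red, green, blue, red, green → blue.
Putting it together: {100 | blue}.

{100 | blue}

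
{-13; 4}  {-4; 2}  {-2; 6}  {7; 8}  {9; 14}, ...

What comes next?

First value: -13, -4, -2, 7, 9 → 18 (alternating steps +9, +2, +9, +2, …).
Second value: each term is the sum of the two before it, so 4, 2, 6, 8, 14 → 22.
So the next pair is {18; 22}.

{18; 22}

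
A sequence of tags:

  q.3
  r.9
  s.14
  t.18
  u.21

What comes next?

v.23

Letter: letters move forward 1 place in the alphabet; q, r, s, t, u → v.
Second component — differences are 6, 5, 4, … (decreasing by 1 each time): 3, 9, 14, 18, 21 → 23.
Combining the parts gives v.23.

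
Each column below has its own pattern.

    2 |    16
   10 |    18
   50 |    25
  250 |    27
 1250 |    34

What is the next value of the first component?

6250

First component: 2, 10, 50, 250, 1250 → 6250 (×5 each step).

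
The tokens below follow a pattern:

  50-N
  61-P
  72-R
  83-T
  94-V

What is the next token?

First component: 50, 61, 72, 83, 94 → 105 (+11 each step).
Letter: N, P, R, T, V → X (letters move forward 2 places in the alphabet).
Putting it together: 105-X.

105-X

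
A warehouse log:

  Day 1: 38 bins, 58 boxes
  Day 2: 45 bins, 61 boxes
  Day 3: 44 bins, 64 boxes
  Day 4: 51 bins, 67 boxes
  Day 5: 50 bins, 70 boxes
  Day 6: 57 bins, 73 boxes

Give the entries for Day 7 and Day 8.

56 bins, 76 boxes; 63 bins, 79 boxes

Bins — alternating steps +7, −1, +7, −1, …: 38, 45, 44, 51, 50, 57 → 56 → 63.
Boxes: +3 each step; 58, 61, 64, 67, 70, 73 → 76 → 79.
So the next two rows are 56 bins, 76 boxes and 63 bins, 79 boxes.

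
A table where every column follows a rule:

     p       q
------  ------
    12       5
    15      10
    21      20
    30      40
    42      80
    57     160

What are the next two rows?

Column p: 12, 15, 21, 30, 42, 57 → 75 → 96 (differences are 3, 6, 9, … (increasing by 3 each time)).
Column q: 5, 10, 20, 40, 80, 160 → 320 → 640 (×2 each step).
So the next two rows are 75  320 and 96  640.

75  320; 96  640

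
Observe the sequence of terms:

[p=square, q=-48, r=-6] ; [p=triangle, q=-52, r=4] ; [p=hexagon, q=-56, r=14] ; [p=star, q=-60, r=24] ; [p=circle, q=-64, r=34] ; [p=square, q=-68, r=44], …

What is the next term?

[p=triangle, q=-72, r=54]

P goes square, triangle, hexagon, star, circle, square → triangle (repeats square → triangle → hexagon → star → circle).
Q: −4 each step, so -48, -52, -56, -60, -64, -68 → -72.
R goes -6, 4, 14, 24, 34, 44 → 54 (+10 each step).
Putting it together: [p=triangle, q=-72, r=54].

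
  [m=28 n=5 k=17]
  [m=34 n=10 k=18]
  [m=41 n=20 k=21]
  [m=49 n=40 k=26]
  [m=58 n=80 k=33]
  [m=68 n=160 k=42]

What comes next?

[m=79 n=320 k=53]

M: 28, 34, 41, 49, 58, 68 → 79 (differences are 6, 7, 8, … (increasing by 1 each time)).
N goes 5, 10, 20, 40, 80, 160 → 320 (×2 each step).
K: 17, 18, 21, 26, 33, 42 → 53 (differences are 1, 3, 5, … (increasing by 2 each time)).
So the next term is [m=79 n=320 k=53].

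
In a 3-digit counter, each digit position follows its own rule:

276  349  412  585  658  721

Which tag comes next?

First digit — +1 each step, mod 10: 2, 3, 4, 5, 6, 7 → 8.
Second digit goes 7, 4, 1, 8, 5, 2 → 9 (−3 each step, mod 10).
Third digit: 6, 9, 2, 5, 8, 1 → 4 (+3 each step, mod 10).
So the next tag is 894.

894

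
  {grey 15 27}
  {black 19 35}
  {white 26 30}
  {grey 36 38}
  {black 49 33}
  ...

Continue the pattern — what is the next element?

{white 65 41}

Shade: grey, black, white, grey, black → white (repeats grey → black → white).
Second part: differences are 4, 7, 10, … (increasing by 3 each time), so 15, 19, 26, 36, 49 → 65.
Third part: alternating steps +8, −5, +8, −5, …, so 27, 35, 30, 38, 33 → 41.
Putting it together: {white 65 41}.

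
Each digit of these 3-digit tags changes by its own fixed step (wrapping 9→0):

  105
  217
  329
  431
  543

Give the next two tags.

655 then 767

First digit: +1 each step, mod 10, so 1, 2, 3, 4, 5 → 6 → 7.
Second digit: 0, 1, 2, 3, 4 → 5 → 6 (+1 each step, mod 10).
Third digit goes 5, 7, 9, 1, 3 → 5 → 7 (+2 each step, mod 10).
So the next two tags are 655 and 767.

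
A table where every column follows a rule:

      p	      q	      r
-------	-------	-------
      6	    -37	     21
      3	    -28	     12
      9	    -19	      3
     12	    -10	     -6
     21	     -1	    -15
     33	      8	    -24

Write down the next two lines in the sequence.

54  17  -33; 87  26  -42

Column p: each term is the sum of the two before it, so 6, 3, 9, 12, 21, 33 → 54 → 87.
Column q goes -37, -28, -19, -10, -1, 8 → 17 → 26 (+9 each step).
Column r: 21, 12, 3, -6, -15, -24 → -33 → -42 (together with the column q always sums to -16).
Putting the parts together: 54  17  -33 and then 87  26  -42.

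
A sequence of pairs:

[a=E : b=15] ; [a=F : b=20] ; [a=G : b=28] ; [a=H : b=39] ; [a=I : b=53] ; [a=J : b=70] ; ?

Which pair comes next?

[a=K : b=90]

A — letters move forward 1 place in the alphabet: E, F, G, H, I, J → K.
B goes 15, 20, 28, 39, 53, 70 → 90 (differences are 5, 8, 11, … (increasing by 3 each time)).
Putting it together: [a=K : b=90].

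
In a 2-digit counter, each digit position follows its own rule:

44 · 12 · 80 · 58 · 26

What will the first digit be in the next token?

First digit — −3 each step, mod 10: 4, 1, 8, 5, 2 → 9.

9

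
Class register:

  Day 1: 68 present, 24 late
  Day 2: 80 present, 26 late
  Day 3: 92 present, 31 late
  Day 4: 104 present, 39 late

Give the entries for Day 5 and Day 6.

116 present, 50 late; 128 present, 64 late

Present goes 68, 80, 92, 104 → 116 → 128 (+12 each step).
Late — differences are 2, 5, 8, … (increasing by 3 each time): 24, 26, 31, 39 → 50 → 64.
So the next two rows are 116 present, 50 late and 128 present, 64 late.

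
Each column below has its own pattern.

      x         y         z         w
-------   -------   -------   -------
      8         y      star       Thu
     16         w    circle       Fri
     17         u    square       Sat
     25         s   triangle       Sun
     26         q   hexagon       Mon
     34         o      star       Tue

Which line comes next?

35  m  circle  Wed

For the column x, alternating steps +8, +1, +8, +1, …: 8, 16, 17, 25, 26, 34 → 35.
For the column y, letters move back 2 places in the alphabet: y, w, u, s, q, o → m.
Column z: star, circle, square, triangle, hexagon, star → circle (repeats star → circle → square → triangle → hexagon).
Column w: runs through the weekdays Mon→Sun; Thu, Fri, Sat, Sun, Mon, Tue → Wed.
Putting it together: 35  m  circle  Wed.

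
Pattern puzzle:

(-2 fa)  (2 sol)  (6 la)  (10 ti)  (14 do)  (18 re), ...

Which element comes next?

(22 mi)

First coordinate: +4 each step, so -2, 2, 6, 10, 14, 18 → 22.
Note goes fa, sol, la, ti, do, re → mi (runs through the solfège scale do→ti).
So the next element is (22 mi).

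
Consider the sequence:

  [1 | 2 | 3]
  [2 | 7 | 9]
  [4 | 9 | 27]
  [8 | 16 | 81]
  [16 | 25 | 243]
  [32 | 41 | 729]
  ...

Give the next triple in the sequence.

First coordinate: 1, 2, 4, 8, 16, 32 → 64 (×2 each step).
Second coordinate: each term is the sum of the two before it; 2, 7, 9, 16, 25, 41 → 66.
Third coordinate: 3, 9, 27, 81, 243, 729 → 2187 (×3 each step).
Combining the parts gives [64 | 66 | 2187].

[64 | 66 | 2187]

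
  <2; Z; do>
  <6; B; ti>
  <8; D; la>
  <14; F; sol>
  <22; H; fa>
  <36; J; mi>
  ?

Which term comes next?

<58; L; re>

First entry — each term is the sum of the two before it: 2, 6, 8, 14, 22, 36 → 58.
For the letter, letters move forward 2 places in the alphabet, wrapping Z→A: Z, B, D, F, H, J → L.
For the note, runs backward through the solfège scale do→ti: do, ti, la, sol, fa, mi → re.
Combining the parts gives <58; L; re>.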